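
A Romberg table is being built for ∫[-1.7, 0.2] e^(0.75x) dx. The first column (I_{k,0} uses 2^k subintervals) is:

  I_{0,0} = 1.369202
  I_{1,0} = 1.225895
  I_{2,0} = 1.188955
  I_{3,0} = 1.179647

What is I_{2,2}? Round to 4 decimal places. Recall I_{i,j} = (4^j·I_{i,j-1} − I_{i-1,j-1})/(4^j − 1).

1.1765

I_{1,1} = 1.225895 + (1.225895 − 1.369202)/3 = 1.178126
I_{2,1} = 1.188955 + (1.188955 − 1.225895)/3 = 1.176642
I_{2,2} = 1.176642 + (1.176642 − 1.178126)/15 = 1.176543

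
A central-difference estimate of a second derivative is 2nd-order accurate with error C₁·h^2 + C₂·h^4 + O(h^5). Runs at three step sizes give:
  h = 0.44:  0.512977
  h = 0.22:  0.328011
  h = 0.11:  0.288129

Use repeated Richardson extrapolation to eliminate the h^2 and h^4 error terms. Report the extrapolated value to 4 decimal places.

0.2754

First eliminate the h^2 term (factor 2^2 = 4):
  B₁ = (4·0.328011 − 0.512977)/3 = 0.266356
  B₂ = (4·0.288129 − 0.328011)/3 = 0.274835
Then eliminate the h^4 term (factor 2^4 = 16):
  (16·0.274835 − 0.266356)/15 = 0.275400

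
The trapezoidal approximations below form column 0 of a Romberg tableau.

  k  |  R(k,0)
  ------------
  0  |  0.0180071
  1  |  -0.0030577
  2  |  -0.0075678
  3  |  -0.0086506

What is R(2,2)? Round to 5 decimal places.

R(1,1) = -0.0030577 + (-0.0030577 − 0.0180071)/3 = -0.0100793
R(2,1) = (4·(-0.0075678) − (-0.0030577)) / 3 = -0.0090712
R(2,2) = -0.0090712 + (-0.0090712 − (-0.0100793))/15 = -0.0090040

-0.00900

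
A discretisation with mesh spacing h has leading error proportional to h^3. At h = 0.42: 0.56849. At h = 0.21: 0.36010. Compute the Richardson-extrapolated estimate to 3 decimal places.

The leading error scales as h^3; refining by a factor of 2 reduces it by 2^3 = 8.
Extrapolated value = (8·A(h/2) − A(h)) / (8 − 1)
= (8·0.36010 − 0.56849) / 7
= 2.31231 / 7 = 0.33033

0.330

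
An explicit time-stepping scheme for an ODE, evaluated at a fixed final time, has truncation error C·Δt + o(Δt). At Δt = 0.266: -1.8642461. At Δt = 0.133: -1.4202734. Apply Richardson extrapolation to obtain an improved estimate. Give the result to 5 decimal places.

-0.97630

The leading error scales as Δt; refining by a factor of 2 reduces it by 2^1 = 2.
Extrapolated value = (2·A(Δt/2) − A(Δt)) / (2 − 1)
= (2·(-1.4202734) − (-1.8642461)) / 1
= -0.9763007 / 1 = -0.9763007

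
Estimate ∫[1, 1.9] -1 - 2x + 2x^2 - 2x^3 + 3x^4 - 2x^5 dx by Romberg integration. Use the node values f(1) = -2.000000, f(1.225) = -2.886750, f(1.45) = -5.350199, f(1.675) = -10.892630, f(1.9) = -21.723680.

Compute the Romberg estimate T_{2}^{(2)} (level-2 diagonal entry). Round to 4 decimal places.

-6.7121

T_{0}^{(0)} (trapezoid, 1 panel, h=0.9000): -10.675656
T_{1}^{(0)} (trapezoid, 2 panels, h=0.4500): -7.745418
T_{2}^{(0)} (trapezoid, 4 panels, h=0.2250): -6.973069
T_{1}^{(1)} = -7.745418 + (-7.745418 − (-10.675656))/3 = -6.768672
T_{2}^{(1)} = -6.973069 + (-6.973069 − (-7.745418))/3 = -6.715619
T_{2}^{(2)} = -6.715619 + (-6.715619 − (-6.768672))/15 = -6.712082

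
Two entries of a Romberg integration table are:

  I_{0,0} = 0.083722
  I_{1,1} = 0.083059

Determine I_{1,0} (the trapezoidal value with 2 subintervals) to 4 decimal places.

0.0832

From I_{1,1} = (4·I_{1,0} − I_{0,0})/3, solve for I_{1,0}:
4·I_{1,0} = 3·0.083059 + 0.083722 = 0.332899
I_{1,0} = 0.083225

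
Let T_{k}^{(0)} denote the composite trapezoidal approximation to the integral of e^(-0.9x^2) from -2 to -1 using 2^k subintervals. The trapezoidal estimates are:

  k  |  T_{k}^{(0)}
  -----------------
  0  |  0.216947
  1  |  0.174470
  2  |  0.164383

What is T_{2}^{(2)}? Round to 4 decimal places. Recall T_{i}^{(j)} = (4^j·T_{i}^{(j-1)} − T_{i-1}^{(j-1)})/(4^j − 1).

Richardson extrapolation on the trapezoidal column (denominator 4−1=3):
T_{1}^{(1)} = 0.174470 + (0.174470 − 0.216947)/3 = 0.160311
T_{2}^{(1)} = (4·0.164383 − 0.174470) / 3 = 0.161021
T_{2}^{(2)} = (16·0.161021 − 0.160311) / 15 = 0.161068
(Column j=1 coincides with Simpson's rule on the same nodes.)

0.1611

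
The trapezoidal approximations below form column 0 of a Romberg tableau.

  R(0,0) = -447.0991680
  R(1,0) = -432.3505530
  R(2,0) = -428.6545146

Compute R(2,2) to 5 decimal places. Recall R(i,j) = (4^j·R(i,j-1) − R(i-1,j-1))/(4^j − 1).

-427.42171

Richardson extrapolation on the trapezoidal column (denominator 4−1=3):
R(1,1) = -432.3505530 + (-432.3505530 − (-447.0991680))/3 = -427.4343480
R(2,1) = (4·(-428.6545146) − (-432.3505530)) / 3 = -427.4225018
R(2,2) = -427.4225018 + (-427.4225018 − (-427.4343480))/15 = -427.4217121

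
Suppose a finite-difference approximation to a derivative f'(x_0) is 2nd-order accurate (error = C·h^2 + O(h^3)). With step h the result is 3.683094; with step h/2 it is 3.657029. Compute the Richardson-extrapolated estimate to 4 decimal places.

The leading error scales as h^2; refining by a factor of 2 reduces it by 2^2 = 4.
Extrapolated value = (4·A(h/2) − A(h)) / (4 − 1)
= (4·3.657029 − 3.683094) / 3
= 10.945022 / 3 = 3.648341

3.6483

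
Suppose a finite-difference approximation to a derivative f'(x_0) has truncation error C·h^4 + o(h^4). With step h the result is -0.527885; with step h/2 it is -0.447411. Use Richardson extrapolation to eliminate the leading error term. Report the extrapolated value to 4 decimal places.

-0.4420

The leading error scales as h^4; refining by a factor of 2 reduces it by 2^4 = 16.
Extrapolated value = (16·A(h/2) − A(h)) / (16 − 1)
= (16·(-0.447411) − (-0.527885)) / 15
= -6.630691 / 15 = -0.442046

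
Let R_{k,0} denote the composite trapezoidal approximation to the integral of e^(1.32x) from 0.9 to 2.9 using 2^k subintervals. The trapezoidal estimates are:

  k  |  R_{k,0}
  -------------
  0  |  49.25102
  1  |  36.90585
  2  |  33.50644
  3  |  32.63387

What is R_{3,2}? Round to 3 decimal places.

32.341

R_{2,1} = 33.50644 + (33.50644 − 36.90585)/3 = 32.37330
R_{3,1} = 32.63387 + (32.63387 − 33.50644)/3 = 32.34301
R_{3,2} = 32.34301 + (32.34301 − 32.37330)/15 = 32.34099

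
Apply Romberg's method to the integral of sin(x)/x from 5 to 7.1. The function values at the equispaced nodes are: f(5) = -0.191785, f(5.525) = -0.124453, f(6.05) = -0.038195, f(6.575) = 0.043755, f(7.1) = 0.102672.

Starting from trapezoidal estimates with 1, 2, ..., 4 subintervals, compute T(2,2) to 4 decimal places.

T(0,0) (trapezoid, 1 panel, h=2.1000): -0.093569
T(1,0) (trapezoid, 2 panels, h=1.0500): -0.086889
T(2,0) (trapezoid, 4 panels, h=0.5250): -0.085811
T(1,1) = -0.086889 + (-0.086889 − (-0.093569))/3 = -0.084662
T(2,1) = -0.085811 + (-0.085811 − (-0.086889))/3 = -0.085452
T(2,2) = -0.085452 + (-0.085452 − (-0.084662))/15 = -0.085505

-0.0855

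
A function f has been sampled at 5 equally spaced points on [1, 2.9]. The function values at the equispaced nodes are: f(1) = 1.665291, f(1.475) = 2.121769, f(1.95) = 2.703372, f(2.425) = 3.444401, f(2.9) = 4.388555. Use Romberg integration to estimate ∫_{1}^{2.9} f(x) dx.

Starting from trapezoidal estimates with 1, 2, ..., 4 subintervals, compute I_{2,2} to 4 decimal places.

5.3397

I_{0,0} (trapezoid, 1 panel, h=1.9000): 5.751154
I_{1,0} (trapezoid, 2 panels, h=0.9500): 5.443780
I_{2,0} (trapezoid, 4 panels, h=0.4750): 5.365821
I_{1,1} = 5.443780 + (5.443780 − 5.751154)/3 = 5.341322
I_{2,1} = 5.365821 + (5.365821 − 5.443780)/3 = 5.339835
I_{2,2} = 5.339835 + (5.339835 − 5.341322)/15 = 5.339736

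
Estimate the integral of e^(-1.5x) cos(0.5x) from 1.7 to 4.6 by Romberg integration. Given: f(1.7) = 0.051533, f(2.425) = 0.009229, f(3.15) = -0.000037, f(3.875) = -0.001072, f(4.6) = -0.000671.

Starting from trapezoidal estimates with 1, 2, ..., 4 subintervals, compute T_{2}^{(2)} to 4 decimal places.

T_{0}^{(0)} (trapezoid, 1 panel, h=2.9000): 0.073750
T_{1}^{(0)} (trapezoid, 2 panels, h=1.4500): 0.036821
T_{2}^{(0)} (trapezoid, 4 panels, h=0.7250): 0.024324
T_{1}^{(1)} = 0.036821 + (0.036821 − 0.073750)/3 = 0.024511
T_{2}^{(1)} = 0.024324 + (0.024324 − 0.036821)/3 = 0.020158
T_{2}^{(2)} = 0.020158 + (0.020158 − 0.024511)/15 = 0.019868

0.0199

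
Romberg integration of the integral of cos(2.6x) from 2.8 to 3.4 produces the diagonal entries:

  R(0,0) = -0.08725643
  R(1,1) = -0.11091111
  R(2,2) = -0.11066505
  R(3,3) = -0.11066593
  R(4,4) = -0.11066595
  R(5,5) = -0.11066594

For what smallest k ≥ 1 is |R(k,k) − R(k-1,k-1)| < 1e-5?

|R(1,1) − R(0,0)| = 0.02365468 ≥ 1e-5
|R(2,2) − R(1,1)| = 0.00024606 ≥ 1e-5
|R(3,3) − R(2,2)| = 0.00000088 < 1e-5

k = 3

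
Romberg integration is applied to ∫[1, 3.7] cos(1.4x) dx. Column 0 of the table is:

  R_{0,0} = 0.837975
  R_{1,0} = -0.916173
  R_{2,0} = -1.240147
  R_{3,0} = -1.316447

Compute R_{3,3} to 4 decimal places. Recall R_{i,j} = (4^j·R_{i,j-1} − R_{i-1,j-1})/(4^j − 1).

-1.3415

Richardson extrapolation on the trapezoidal column (denominator 4−1=3):
R_{1,1} = (4·(-0.916173) − 0.837975) / 3 = -1.500889
R_{2,1} = -1.240147 + (-1.240147 − (-0.916173))/3 = -1.348138
R_{3,1} = -1.316447 + (-1.316447 − (-1.240147))/3 = -1.341880
R_{2,2} = (16·(-1.348138) − (-1.500889)) / 15 = -1.337955
R_{3,2} = (16·(-1.341880) − (-1.348138)) / 15 = -1.341463
R_{3,3} = -1.341463 + (-1.341463 − (-1.337955))/63 = -1.341519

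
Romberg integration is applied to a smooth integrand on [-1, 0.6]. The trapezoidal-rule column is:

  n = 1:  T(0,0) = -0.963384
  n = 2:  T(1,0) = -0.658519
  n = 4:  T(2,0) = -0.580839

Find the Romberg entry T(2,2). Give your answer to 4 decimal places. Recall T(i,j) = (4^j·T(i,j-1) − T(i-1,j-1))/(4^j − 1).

-0.5548

T(1,1) = (4·(-0.658519) − (-0.963384)) / 3 = -0.556897
T(2,1) = (4·(-0.580839) − (-0.658519)) / 3 = -0.554946
T(2,2) = (16·(-0.554946) − (-0.556897)) / 15 = -0.554816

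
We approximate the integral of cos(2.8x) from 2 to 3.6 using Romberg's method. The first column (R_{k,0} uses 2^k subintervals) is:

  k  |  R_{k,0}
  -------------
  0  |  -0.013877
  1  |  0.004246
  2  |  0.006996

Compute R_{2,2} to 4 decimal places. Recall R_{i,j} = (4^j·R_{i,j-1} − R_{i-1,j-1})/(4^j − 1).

R_{1,1} = 0.004246 + (0.004246 − (-0.013877))/3 = 0.010287
R_{2,1} = (4·0.006996 − 0.004246) / 3 = 0.007913
R_{2,2} = (16·0.007913 − 0.010287) / 15 = 0.007755
(Column j=1 coincides with Simpson's rule on the same nodes.)

0.0078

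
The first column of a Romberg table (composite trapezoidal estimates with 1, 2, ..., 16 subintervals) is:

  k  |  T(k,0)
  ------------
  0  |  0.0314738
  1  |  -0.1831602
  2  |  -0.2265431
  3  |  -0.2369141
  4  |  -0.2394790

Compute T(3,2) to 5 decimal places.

T(2,1) = (4·(-0.2265431) − (-0.1831602)) / 3 = -0.2410041
T(3,1) = -0.2369141 + (-0.2369141 − (-0.2265431))/3 = -0.2403711
T(3,2) = -0.2403711 + (-0.2403711 − (-0.2410041))/15 = -0.2403289

-0.24033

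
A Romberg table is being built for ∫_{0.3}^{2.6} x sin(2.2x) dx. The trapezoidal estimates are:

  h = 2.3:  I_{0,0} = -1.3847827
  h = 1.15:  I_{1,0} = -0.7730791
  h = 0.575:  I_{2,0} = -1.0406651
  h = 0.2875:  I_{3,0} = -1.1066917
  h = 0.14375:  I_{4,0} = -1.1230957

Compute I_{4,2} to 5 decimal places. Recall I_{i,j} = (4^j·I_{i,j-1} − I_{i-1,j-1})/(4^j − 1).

-1.12855

Richardson extrapolation on the trapezoidal column (denominator 4−1=3):
I_{3,1} = (4·(-1.1066917) − (-1.0406651)) / 3 = -1.1287006
I_{4,1} = -1.1230957 + (-1.1230957 − (-1.1066917))/3 = -1.1285637
I_{4,2} = -1.1285637 + (-1.1285637 − (-1.1287006))/15 = -1.1285546
(Column j=1 coincides with Simpson's rule on the same nodes.)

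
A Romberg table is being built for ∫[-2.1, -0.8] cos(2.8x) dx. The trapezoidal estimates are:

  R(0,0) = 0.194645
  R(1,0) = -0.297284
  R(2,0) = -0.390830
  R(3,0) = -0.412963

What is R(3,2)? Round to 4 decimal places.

-0.4202

R(2,1) = (4·(-0.390830) − (-0.297284)) / 3 = -0.422012
R(3,1) = (4·(-0.412963) − (-0.390830)) / 3 = -0.420341
R(3,2) = (16·(-0.420341) − (-0.422012)) / 15 = -0.420230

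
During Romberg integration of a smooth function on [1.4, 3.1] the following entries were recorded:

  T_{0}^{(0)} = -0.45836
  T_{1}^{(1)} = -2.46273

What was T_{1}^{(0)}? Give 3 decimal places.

From T_{1}^{(1)} = (4·T_{1}^{(0)} − T_{0}^{(0)})/3, solve for T_{1}^{(0)}:
4·T_{1}^{(0)} = 3·(-2.46273) + (-0.45836) = -7.84655
T_{1}^{(0)} = -1.96164

-1.962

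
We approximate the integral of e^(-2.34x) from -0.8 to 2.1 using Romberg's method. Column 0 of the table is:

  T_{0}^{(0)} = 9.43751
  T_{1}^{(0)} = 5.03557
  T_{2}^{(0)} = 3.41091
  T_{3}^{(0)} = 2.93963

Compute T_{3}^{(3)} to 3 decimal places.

2.776

T_{1}^{(1)} = 5.03557 + (5.03557 − 9.43751)/3 = 3.56826
T_{2}^{(1)} = (4·3.41091 − 5.03557) / 3 = 2.86936
T_{3}^{(1)} = (4·2.93963 − 3.41091) / 3 = 2.78254
T_{2}^{(2)} = 2.86936 + (2.86936 − 3.56826)/15 = 2.82277
T_{3}^{(2)} = 2.78254 + (2.78254 − 2.86936)/15 = 2.77675
T_{3}^{(3)} = 2.77675 + (2.77675 − 2.82277)/63 = 2.77602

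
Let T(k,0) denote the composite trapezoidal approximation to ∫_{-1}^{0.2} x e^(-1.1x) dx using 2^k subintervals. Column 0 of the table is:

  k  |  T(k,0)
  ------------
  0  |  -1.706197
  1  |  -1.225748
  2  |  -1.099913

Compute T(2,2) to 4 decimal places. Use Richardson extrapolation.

Richardson extrapolation on the trapezoidal column (denominator 4−1=3):
T(1,1) = -1.225748 + (-1.225748 − (-1.706197))/3 = -1.065598
T(2,1) = -1.099913 + (-1.099913 − (-1.225748))/3 = -1.057968
T(2,2) = -1.057968 + (-1.057968 − (-1.065598))/15 = -1.057459

-1.0575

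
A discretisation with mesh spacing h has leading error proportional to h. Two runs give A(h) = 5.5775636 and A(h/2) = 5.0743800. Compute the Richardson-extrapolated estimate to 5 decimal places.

The leading error scales as h; refining by a factor of 2 reduces it by 2^1 = 2.
Extrapolated value = (2·A(h/2) − A(h)) / (2 − 1)
= (2·5.0743800 − 5.5775636) / 1
= 4.5711964 / 1 = 4.5711964

4.57120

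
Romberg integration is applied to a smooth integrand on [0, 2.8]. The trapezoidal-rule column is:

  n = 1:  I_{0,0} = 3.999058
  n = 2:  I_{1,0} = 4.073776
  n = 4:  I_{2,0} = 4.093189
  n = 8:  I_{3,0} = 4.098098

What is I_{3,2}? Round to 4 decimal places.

4.0997

Richardson extrapolation on the trapezoidal column (denominator 4−1=3):
I_{2,1} = 4.093189 + (4.093189 − 4.073776)/3 = 4.099660
I_{3,1} = (4·4.098098 − 4.093189) / 3 = 4.099734
I_{3,2} = (16·4.099734 − 4.099660) / 15 = 4.099739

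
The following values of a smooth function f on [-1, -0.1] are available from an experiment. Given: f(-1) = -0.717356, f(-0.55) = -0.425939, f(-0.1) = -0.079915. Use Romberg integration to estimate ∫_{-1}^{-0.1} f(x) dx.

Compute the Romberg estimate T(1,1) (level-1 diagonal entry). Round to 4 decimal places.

T(0,0) (trapezoid, 1 panel, h=0.9000): -0.358772
T(1,0) (trapezoid, 2 panels, h=0.4500): -0.371059
T(1,1) = -0.371059 + (-0.371059 − (-0.358772))/3 = -0.375155

-0.3752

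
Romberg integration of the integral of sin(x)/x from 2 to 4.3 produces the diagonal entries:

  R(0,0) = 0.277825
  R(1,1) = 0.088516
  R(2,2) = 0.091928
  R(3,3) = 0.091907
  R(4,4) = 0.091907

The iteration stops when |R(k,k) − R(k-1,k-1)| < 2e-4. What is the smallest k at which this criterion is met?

|R(1,1) − R(0,0)| = 0.189309 ≥ 2e-4
|R(2,2) − R(1,1)| = 0.003412 ≥ 2e-4
|R(3,3) − R(2,2)| = 0.000021 < 2e-4

k = 3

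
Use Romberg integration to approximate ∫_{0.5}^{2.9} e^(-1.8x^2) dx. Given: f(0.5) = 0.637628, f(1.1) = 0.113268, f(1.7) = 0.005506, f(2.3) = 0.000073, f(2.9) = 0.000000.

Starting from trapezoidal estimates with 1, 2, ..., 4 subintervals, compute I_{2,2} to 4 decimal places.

I_{0,0} (trapezoid, 1 panel, h=2.4000): 0.765154
I_{1,0} (trapezoid, 2 panels, h=1.2000): 0.389184
I_{2,0} (trapezoid, 4 panels, h=0.6000): 0.262597
I_{1,1} = 0.389184 + (0.389184 − 0.765154)/3 = 0.263861
I_{2,1} = 0.262597 + (0.262597 − 0.389184)/3 = 0.220401
I_{2,2} = 0.220401 + (0.220401 − 0.263861)/15 = 0.217504

0.2175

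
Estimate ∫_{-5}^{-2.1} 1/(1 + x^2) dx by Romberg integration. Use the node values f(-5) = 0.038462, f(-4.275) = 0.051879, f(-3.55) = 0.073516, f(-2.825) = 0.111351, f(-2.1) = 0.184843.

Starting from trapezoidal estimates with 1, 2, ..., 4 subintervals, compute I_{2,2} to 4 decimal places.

0.2471

I_{0,0} (trapezoid, 1 panel, h=2.9000): 0.323792
I_{1,0} (trapezoid, 2 panels, h=1.4500): 0.268494
I_{2,0} (trapezoid, 4 panels, h=0.7250): 0.252589
I_{1,1} = 0.268494 + (0.268494 − 0.323792)/3 = 0.250061
I_{2,1} = 0.252589 + (0.252589 − 0.268494)/3 = 0.247287
I_{2,2} = 0.247287 + (0.247287 − 0.250061)/15 = 0.247102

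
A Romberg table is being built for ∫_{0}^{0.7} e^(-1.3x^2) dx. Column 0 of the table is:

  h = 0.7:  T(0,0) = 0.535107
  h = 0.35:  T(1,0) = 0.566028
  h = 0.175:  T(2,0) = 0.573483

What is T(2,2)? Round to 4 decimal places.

0.5759

T(1,1) = (4·0.566028 − 0.535107) / 3 = 0.576335
T(2,1) = 0.573483 + (0.573483 − 0.566028)/3 = 0.575968
T(2,2) = (16·0.575968 − 0.576335) / 15 = 0.575944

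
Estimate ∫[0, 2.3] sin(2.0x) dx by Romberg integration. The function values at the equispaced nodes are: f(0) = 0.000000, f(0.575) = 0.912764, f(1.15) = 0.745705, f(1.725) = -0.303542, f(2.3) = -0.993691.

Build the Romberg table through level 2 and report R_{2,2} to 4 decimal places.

R_{0,0} (trapezoid, 1 panel, h=2.3000): -1.142745
R_{1,0} (trapezoid, 2 panels, h=1.1500): 0.286188
R_{2,0} (trapezoid, 4 panels, h=0.5750): 0.493397
R_{1,1} = 0.286188 + (0.286188 − (-1.142745))/3 = 0.762499
R_{2,1} = 0.493397 + (0.493397 − 0.286188)/3 = 0.562467
R_{2,2} = 0.562467 + (0.562467 − 0.762499)/15 = 0.549132

0.5491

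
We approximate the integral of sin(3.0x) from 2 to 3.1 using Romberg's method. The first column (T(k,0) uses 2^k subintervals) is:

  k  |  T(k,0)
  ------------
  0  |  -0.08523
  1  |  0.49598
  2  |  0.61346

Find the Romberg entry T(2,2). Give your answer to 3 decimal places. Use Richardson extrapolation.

T(1,1) = 0.49598 + (0.49598 − (-0.08523))/3 = 0.68972
T(2,1) = 0.61346 + (0.61346 − 0.49598)/3 = 0.65262
T(2,2) = 0.65262 + (0.65262 − 0.68972)/15 = 0.65015

0.650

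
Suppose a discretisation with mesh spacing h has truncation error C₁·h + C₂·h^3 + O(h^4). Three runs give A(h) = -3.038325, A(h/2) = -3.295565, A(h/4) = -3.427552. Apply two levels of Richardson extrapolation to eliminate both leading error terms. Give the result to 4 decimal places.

First eliminate the h term (factor 2^1 = 2):
  B₁ = (2·(-3.295565) − (-3.038325))/1 = -3.552805
  B₂ = (2·(-3.427552) − (-3.295565))/1 = -3.559539
Then eliminate the h^3 term (factor 2^3 = 8):
  (8·(-3.559539) − (-3.552805))/7 = -3.560501

-3.5605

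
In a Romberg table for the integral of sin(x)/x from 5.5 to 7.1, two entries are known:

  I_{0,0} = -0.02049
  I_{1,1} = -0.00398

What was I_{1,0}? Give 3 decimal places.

From I_{1,1} = (4·I_{1,0} − I_{0,0})/3, solve for I_{1,0}:
4·I_{1,0} = 3·(-0.00398) + (-0.02049) = -0.03243
I_{1,0} = -0.00811

-0.008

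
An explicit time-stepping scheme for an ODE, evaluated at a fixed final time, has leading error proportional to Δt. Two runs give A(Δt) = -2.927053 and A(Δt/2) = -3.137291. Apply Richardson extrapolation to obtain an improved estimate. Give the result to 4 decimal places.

-3.3475

The leading error scales as Δt; refining by a factor of 2 reduces it by 2^1 = 2.
Extrapolated value = (2·A(Δt/2) − A(Δt)) / (2 − 1)
= (2·(-3.137291) − (-2.927053)) / 1
= -3.347529 / 1 = -3.347529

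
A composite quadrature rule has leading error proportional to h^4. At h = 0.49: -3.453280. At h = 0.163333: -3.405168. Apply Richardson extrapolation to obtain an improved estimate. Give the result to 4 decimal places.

-3.4046

Extrapolated value = (81·A(h/3) − A(h)) / (81 − 1)
= (81·(-3.405168) − (-3.453280)) / 80
= -272.365328 / 80 = -3.404567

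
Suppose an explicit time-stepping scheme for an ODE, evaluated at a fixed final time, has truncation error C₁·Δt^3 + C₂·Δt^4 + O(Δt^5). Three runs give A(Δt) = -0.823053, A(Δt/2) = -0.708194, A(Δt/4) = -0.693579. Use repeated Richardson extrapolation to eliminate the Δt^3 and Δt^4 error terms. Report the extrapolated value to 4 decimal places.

-0.6915

First eliminate the Δt^3 term (factor 2^3 = 8):
  B₁ = (8·(-0.708194) − (-0.823053))/7 = -0.691786
  B₂ = (8·(-0.693579) − (-0.708194))/7 = -0.691491
Then eliminate the Δt^4 term (factor 2^4 = 16):
  (16·(-0.691491) − (-0.691786))/15 = -0.691471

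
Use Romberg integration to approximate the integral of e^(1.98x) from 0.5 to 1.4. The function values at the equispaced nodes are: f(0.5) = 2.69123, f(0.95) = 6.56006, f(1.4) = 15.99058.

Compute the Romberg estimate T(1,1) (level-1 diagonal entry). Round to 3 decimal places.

6.738

T(0,0) (trapezoid, 1 panel, h=0.9000): 8.40681
T(1,0) (trapezoid, 2 panels, h=0.4500): 7.15543
T(1,1) = 7.15543 + (7.15543 − 8.40681)/3 = 6.73830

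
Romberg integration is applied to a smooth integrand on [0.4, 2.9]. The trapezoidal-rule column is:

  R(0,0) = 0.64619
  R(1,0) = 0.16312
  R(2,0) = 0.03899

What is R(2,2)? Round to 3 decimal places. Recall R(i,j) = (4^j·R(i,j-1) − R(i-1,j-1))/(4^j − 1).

-0.003

Richardson extrapolation on the trapezoidal column (denominator 4−1=3):
R(1,1) = 0.16312 + (0.16312 − 0.64619)/3 = 0.00210
R(2,1) = 0.03899 + (0.03899 − 0.16312)/3 = -0.00239
R(2,2) = -0.00239 + (-0.00239 − 0.00210)/15 = -0.00269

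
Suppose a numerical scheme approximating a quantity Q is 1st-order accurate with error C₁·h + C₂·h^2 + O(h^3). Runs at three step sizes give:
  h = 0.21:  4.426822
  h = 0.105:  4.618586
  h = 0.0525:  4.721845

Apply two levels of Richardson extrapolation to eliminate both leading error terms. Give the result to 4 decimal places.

4.8300

First eliminate the h term (factor 2^1 = 2):
  B₁ = (2·4.618586 − 4.426822)/1 = 4.810350
  B₂ = (2·4.721845 − 4.618586)/1 = 4.825104
Then eliminate the h^2 term (factor 2^2 = 4):
  (4·4.825104 − 4.810350)/3 = 4.830022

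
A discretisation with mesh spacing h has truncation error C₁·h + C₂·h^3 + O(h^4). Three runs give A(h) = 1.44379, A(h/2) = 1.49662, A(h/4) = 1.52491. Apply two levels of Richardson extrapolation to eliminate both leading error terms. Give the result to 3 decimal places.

1.554

First eliminate the h term (factor 2^1 = 2):
  B₁ = (2·1.49662 − 1.44379)/1 = 1.54945
  B₂ = (2·1.52491 − 1.49662)/1 = 1.55320
Then eliminate the h^3 term (factor 2^3 = 8):
  (8·1.55320 − 1.54945)/7 = 1.55374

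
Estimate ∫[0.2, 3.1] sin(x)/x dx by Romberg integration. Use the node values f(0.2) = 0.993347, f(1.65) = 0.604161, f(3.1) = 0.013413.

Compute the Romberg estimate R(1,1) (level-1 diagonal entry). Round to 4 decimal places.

R(0,0) (trapezoid, 1 panel, h=2.9000): 1.459802
R(1,0) (trapezoid, 2 panels, h=1.4500): 1.605934
R(1,1) = 1.605934 + (1.605934 − 1.459802)/3 = 1.654645

1.6546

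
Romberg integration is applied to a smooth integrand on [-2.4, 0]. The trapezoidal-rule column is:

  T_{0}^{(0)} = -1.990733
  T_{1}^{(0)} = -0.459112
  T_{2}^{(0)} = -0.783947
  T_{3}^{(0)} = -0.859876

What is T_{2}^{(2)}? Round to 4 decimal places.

-0.9551

Richardson extrapolation on the trapezoidal column (denominator 4−1=3):
T_{1}^{(1)} = -0.459112 + (-0.459112 − (-1.990733))/3 = 0.051428
T_{2}^{(1)} = (4·(-0.783947) − (-0.459112)) / 3 = -0.892225
T_{2}^{(2)} = (16·(-0.892225) − 0.051428) / 15 = -0.955135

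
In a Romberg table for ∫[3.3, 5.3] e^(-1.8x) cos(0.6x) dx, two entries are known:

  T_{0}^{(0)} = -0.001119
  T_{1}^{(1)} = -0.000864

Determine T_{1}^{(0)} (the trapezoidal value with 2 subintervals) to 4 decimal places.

-0.0009

From T_{1}^{(1)} = (4·T_{1}^{(0)} − T_{0}^{(0)})/3, solve for T_{1}^{(0)}:
4·T_{1}^{(0)} = 3·(-0.000864) + (-0.001119) = -0.003711
T_{1}^{(0)} = -0.000928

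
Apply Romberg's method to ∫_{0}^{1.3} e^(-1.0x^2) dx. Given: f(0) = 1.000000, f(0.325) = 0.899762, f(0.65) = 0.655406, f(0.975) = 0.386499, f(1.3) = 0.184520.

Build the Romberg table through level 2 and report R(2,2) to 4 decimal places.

0.8279

R(0,0) (trapezoid, 1 panel, h=1.3000): 0.769938
R(1,0) (trapezoid, 2 panels, h=0.6500): 0.810983
R(2,0) (trapezoid, 4 panels, h=0.3250): 0.823526
R(1,1) = 0.810983 + (0.810983 − 0.769938)/3 = 0.824665
R(2,1) = 0.823526 + (0.823526 − 0.810983)/3 = 0.827707
R(2,2) = 0.827707 + (0.827707 − 0.824665)/15 = 0.827910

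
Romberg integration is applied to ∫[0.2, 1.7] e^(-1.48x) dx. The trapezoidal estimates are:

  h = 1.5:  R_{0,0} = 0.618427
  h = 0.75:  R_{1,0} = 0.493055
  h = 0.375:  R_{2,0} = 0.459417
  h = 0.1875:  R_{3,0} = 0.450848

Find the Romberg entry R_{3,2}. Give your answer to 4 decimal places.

0.4480

Richardson extrapolation on the trapezoidal column (denominator 4−1=3):
R_{2,1} = 0.459417 + (0.459417 − 0.493055)/3 = 0.448204
R_{3,1} = 0.450848 + (0.450848 − 0.459417)/3 = 0.447992
R_{3,2} = 0.447992 + (0.447992 − 0.448204)/15 = 0.447978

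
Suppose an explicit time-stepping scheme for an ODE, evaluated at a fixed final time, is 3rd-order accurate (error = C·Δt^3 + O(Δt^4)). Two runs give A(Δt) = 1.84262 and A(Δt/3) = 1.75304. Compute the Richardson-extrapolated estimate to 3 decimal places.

Extrapolated value = (27·A(Δt/3) − A(Δt)) / (27 − 1)
= (27·1.75304 − 1.84262) / 26
= 45.48946 / 26 = 1.74959

1.750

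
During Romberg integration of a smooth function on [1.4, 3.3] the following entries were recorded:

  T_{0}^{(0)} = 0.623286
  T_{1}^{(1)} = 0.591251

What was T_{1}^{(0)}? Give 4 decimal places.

From T_{1}^{(1)} = (4·T_{1}^{(0)} − T_{0}^{(0)})/3, solve for T_{1}^{(0)}:
4·T_{1}^{(0)} = 3·0.591251 + 0.623286 = 2.397039
T_{1}^{(0)} = 0.599260

0.5993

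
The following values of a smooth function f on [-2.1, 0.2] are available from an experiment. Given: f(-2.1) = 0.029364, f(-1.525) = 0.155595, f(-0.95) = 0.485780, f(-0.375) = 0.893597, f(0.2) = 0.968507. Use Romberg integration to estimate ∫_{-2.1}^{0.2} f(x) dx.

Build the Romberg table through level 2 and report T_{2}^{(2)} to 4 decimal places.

1.1855

T_{0}^{(0)} (trapezoid, 1 panel, h=2.3000): 1.147552
T_{1}^{(0)} (trapezoid, 2 panels, h=1.1500): 1.132423
T_{2}^{(0)} (trapezoid, 4 panels, h=0.5750): 1.169497
T_{1}^{(1)} = 1.132423 + (1.132423 − 1.147552)/3 = 1.127380
T_{2}^{(1)} = 1.169497 + (1.169497 − 1.132423)/3 = 1.181855
T_{2}^{(2)} = 1.181855 + (1.181855 − 1.127380)/15 = 1.185487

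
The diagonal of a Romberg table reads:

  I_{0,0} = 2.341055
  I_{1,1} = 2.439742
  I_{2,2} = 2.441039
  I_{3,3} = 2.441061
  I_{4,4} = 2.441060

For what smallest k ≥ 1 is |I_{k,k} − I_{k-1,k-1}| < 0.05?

k = 2

|I_{1,1} − I_{0,0}| = 0.098687 ≥ 0.05
|I_{2,2} − I_{1,1}| = 0.001297 < 0.05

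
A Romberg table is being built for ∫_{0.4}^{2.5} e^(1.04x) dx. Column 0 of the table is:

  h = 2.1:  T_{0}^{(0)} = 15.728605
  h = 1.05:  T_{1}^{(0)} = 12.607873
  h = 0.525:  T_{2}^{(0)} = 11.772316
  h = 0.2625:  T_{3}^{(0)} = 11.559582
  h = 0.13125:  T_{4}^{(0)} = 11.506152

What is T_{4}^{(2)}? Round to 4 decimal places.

11.4883

Richardson extrapolation on the trapezoidal column (denominator 4−1=3):
T_{3}^{(1)} = (4·11.559582 − 11.772316) / 3 = 11.488671
T_{4}^{(1)} = (4·11.506152 − 11.559582) / 3 = 11.488342
T_{4}^{(2)} = 11.488342 + (11.488342 − 11.488671)/15 = 11.488320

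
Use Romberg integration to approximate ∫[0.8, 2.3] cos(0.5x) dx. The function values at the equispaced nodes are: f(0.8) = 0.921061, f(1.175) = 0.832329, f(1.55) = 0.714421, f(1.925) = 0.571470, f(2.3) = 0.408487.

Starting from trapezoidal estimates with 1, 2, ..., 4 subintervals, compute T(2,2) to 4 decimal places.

1.0467

T(0,0) (trapezoid, 1 panel, h=1.5000): 0.997161
T(1,0) (trapezoid, 2 panels, h=0.7500): 1.034396
T(2,0) (trapezoid, 4 panels, h=0.3750): 1.043623
T(1,1) = 1.034396 + (1.034396 − 0.997161)/3 = 1.046808
T(2,1) = 1.043623 + (1.043623 − 1.034396)/3 = 1.046699
T(2,2) = 1.046699 + (1.046699 − 1.046808)/15 = 1.046692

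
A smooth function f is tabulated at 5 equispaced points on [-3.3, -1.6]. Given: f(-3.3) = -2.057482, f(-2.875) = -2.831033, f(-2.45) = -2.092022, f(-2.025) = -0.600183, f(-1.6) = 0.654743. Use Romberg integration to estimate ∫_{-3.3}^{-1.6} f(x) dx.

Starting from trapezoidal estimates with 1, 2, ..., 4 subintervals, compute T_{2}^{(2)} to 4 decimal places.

T_{0}^{(0)} (trapezoid, 1 panel, h=1.7000): -1.192328
T_{1}^{(0)} (trapezoid, 2 panels, h=0.8500): -2.374383
T_{2}^{(0)} (trapezoid, 4 panels, h=0.4250): -2.645458
T_{1}^{(1)} = -2.374383 + (-2.374383 − (-1.192328))/3 = -2.768401
T_{2}^{(1)} = -2.645458 + (-2.645458 − (-2.374383))/3 = -2.735816
T_{2}^{(2)} = -2.735816 + (-2.735816 − (-2.768401))/15 = -2.733644

-2.7336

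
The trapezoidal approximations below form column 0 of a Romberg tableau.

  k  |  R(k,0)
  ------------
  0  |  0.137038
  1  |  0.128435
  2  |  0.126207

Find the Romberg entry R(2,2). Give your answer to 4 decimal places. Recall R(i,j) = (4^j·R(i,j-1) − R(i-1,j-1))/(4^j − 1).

Richardson extrapolation on the trapezoidal column (denominator 4−1=3):
R(1,1) = (4·0.128435 − 0.137038) / 3 = 0.125567
R(2,1) = 0.126207 + (0.126207 − 0.128435)/3 = 0.125464
R(2,2) = 0.125464 + (0.125464 − 0.125567)/15 = 0.125457
(Column j=1 coincides with Simpson's rule on the same nodes.)

0.1255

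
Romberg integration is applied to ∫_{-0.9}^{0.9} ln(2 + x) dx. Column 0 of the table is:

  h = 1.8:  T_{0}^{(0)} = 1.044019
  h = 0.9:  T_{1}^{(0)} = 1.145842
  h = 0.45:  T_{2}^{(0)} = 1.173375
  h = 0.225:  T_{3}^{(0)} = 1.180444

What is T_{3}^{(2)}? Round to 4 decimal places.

1.1828

Richardson extrapolation on the trapezoidal column (denominator 4−1=3):
T_{2}^{(1)} = 1.173375 + (1.173375 − 1.145842)/3 = 1.182553
T_{3}^{(1)} = (4·1.180444 − 1.173375) / 3 = 1.182800
T_{3}^{(2)} = (16·1.182800 − 1.182553) / 15 = 1.182816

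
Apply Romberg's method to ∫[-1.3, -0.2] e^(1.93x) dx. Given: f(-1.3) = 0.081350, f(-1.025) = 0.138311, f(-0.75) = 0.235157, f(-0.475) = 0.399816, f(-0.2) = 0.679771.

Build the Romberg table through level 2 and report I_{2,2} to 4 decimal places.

I_{0,0} (trapezoid, 1 panel, h=1.1000): 0.418617
I_{1,0} (trapezoid, 2 panels, h=0.5500): 0.338645
I_{2,0} (trapezoid, 4 panels, h=0.2750): 0.317307
I_{1,1} = 0.338645 + (0.338645 − 0.418617)/3 = 0.311988
I_{2,1} = 0.317307 + (0.317307 − 0.338645)/3 = 0.310194
I_{2,2} = 0.310194 + (0.310194 − 0.311988)/15 = 0.310074

0.3101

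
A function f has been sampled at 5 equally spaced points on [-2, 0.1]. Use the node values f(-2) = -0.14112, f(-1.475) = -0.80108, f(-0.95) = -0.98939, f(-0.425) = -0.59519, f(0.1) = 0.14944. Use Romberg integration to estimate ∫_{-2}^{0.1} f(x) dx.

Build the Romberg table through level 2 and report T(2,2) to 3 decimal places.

-1.318

T(0,0) (trapezoid, 1 panel, h=2.1000): 0.00874
T(1,0) (trapezoid, 2 panels, h=1.0500): -1.03449
T(2,0) (trapezoid, 4 panels, h=0.5250): -1.25029
T(1,1) = -1.03449 + (-1.03449 − 0.00874)/3 = -1.38223
T(2,1) = -1.25029 + (-1.25029 − (-1.03449))/3 = -1.32222
T(2,2) = -1.32222 + (-1.32222 − (-1.38223))/15 = -1.31822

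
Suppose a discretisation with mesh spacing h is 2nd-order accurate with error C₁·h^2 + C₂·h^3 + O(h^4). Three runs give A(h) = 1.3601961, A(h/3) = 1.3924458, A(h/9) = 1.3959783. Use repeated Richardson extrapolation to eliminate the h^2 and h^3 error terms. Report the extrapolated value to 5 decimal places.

First eliminate the h^2 term (factor 3^2 = 9):
  B₁ = (9·1.3924458 − 1.3601961)/8 = 1.3964770
  B₂ = (9·1.3959783 − 1.3924458)/8 = 1.3964199
Then eliminate the h^3 term (factor 3^3 = 27):
  (27·1.3964199 − 1.3964770)/26 = 1.3964177

1.39642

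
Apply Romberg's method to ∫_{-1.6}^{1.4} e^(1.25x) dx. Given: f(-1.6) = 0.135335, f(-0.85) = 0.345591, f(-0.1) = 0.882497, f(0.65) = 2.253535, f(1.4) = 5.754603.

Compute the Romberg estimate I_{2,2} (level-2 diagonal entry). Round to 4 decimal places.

4.4997

I_{0,0} (trapezoid, 1 panel, h=3.0000): 8.834907
I_{1,0} (trapezoid, 2 panels, h=1.5000): 5.741199
I_{2,0} (trapezoid, 4 panels, h=0.7500): 4.819944
I_{1,1} = 5.741199 + (5.741199 − 8.834907)/3 = 4.709963
I_{2,1} = 4.819944 + (4.819944 − 5.741199)/3 = 4.512859
I_{2,2} = 4.512859 + (4.512859 − 4.709963)/15 = 4.499719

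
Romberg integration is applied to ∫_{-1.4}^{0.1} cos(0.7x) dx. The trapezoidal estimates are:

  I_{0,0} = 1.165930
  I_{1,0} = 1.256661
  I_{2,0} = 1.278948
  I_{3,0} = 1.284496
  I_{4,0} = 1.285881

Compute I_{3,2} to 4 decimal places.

I_{2,1} = (4·1.278948 − 1.256661) / 3 = 1.286377
I_{3,1} = 1.284496 + (1.284496 − 1.278948)/3 = 1.286345
I_{3,2} = (16·1.286345 − 1.286377) / 15 = 1.286343

1.2863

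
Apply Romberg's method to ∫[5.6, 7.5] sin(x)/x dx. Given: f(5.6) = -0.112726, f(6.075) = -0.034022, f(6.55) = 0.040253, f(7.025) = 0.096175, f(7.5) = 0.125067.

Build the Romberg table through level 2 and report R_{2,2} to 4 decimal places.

0.0540

R_{0,0} (trapezoid, 1 panel, h=1.9000): 0.011724
R_{1,0} (trapezoid, 2 panels, h=0.9500): 0.044102
R_{2,0} (trapezoid, 4 panels, h=0.4750): 0.051574
R_{1,1} = 0.044102 + (0.044102 − 0.011724)/3 = 0.054895
R_{2,1} = 0.051574 + (0.051574 − 0.044102)/3 = 0.054065
R_{2,2} = 0.054065 + (0.054065 − 0.054895)/15 = 0.054010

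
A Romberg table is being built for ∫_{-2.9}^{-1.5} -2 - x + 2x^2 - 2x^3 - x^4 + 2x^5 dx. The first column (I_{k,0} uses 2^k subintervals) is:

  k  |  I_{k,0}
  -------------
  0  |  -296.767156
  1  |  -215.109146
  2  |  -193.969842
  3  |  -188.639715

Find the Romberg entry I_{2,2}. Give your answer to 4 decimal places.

Richardson extrapolation on the trapezoidal column (denominator 4−1=3):
I_{1,1} = -215.109146 + (-215.109146 − (-296.767156))/3 = -187.889809
I_{2,1} = -193.969842 + (-193.969842 − (-215.109146))/3 = -186.923407
I_{2,2} = -186.923407 + (-186.923407 − (-187.889809))/15 = -186.858980

-186.8590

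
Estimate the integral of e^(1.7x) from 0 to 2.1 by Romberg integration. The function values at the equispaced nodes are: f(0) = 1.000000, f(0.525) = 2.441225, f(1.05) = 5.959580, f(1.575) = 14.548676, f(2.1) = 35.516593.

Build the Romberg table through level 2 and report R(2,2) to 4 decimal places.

R(0,0) (trapezoid, 1 panel, h=2.1000): 38.342423
R(1,0) (trapezoid, 2 panels, h=1.0500): 25.428770
R(2,0) (trapezoid, 4 panels, h=0.5250): 21.634083
R(1,1) = 25.428770 + (25.428770 − 38.342423)/3 = 21.124219
R(2,1) = 21.634083 + (21.634083 − 25.428770)/3 = 20.369187
R(2,2) = 20.369187 + (20.369187 − 21.124219)/15 = 20.318852

20.3189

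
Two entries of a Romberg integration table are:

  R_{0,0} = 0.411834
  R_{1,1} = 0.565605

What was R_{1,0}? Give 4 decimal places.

0.5272

From R_{1,1} = (4·R_{1,0} − R_{0,0})/3, solve for R_{1,0}:
4·R_{1,0} = 3·0.565605 + 0.411834 = 2.108649
R_{1,0} = 0.527162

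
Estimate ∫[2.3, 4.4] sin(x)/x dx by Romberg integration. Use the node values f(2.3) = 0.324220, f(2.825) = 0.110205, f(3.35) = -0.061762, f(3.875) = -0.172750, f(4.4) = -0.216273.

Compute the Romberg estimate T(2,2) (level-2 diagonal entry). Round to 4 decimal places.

-0.0464

T(0,0) (trapezoid, 1 panel, h=2.1000): 0.113344
T(1,0) (trapezoid, 2 panels, h=1.0500): -0.008178
T(2,0) (trapezoid, 4 panels, h=0.5250): -0.036925
T(1,1) = -0.008178 + (-0.008178 − 0.113344)/3 = -0.048685
T(2,1) = -0.036925 + (-0.036925 − (-0.008178))/3 = -0.046507
T(2,2) = -0.046507 + (-0.046507 − (-0.048685))/15 = -0.046362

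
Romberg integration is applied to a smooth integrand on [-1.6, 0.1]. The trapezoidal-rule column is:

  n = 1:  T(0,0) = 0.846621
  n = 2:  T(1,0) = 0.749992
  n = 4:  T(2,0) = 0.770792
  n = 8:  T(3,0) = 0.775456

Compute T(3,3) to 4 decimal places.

T(1,1) = (4·0.749992 − 0.846621) / 3 = 0.717782
T(2,1) = 0.770792 + (0.770792 − 0.749992)/3 = 0.777725
T(3,1) = (4·0.775456 − 0.770792) / 3 = 0.777011
T(2,2) = 0.777725 + (0.777725 − 0.717782)/15 = 0.781721
T(3,2) = 0.777011 + (0.777011 − 0.777725)/15 = 0.776963
T(3,3) = 0.776963 + (0.776963 − 0.781721)/63 = 0.776887

0.7769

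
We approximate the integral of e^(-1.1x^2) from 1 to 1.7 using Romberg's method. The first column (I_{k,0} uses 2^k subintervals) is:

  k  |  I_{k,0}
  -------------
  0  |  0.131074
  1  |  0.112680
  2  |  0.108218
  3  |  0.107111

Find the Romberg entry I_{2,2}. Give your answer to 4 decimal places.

Richardson extrapolation on the trapezoidal column (denominator 4−1=3):
I_{1,1} = (4·0.112680 − 0.131074) / 3 = 0.106549
I_{2,1} = 0.108218 + (0.108218 − 0.112680)/3 = 0.106731
I_{2,2} = (16·0.106731 − 0.106549) / 15 = 0.106743

0.1067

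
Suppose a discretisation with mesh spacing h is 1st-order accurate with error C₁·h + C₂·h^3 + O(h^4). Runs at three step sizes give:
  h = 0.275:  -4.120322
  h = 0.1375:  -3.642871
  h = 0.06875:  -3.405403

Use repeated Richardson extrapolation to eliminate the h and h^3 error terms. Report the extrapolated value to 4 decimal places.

-3.1683

First eliminate the h term (factor 2^1 = 2):
  B₁ = (2·(-3.642871) − (-4.120322))/1 = -3.165420
  B₂ = (2·(-3.405403) − (-3.642871))/1 = -3.167935
Then eliminate the h^3 term (factor 2^3 = 8):
  (8·(-3.167935) − (-3.165420))/7 = -3.168294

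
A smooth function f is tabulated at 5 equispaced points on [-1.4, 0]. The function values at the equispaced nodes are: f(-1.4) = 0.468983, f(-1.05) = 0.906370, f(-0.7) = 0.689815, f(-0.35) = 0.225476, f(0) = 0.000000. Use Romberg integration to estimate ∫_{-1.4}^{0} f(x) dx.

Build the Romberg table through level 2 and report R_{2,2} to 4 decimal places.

R_{0,0} (trapezoid, 1 panel, h=1.4000): 0.328288
R_{1,0} (trapezoid, 2 panels, h=0.7000): 0.647015
R_{2,0} (trapezoid, 4 panels, h=0.3500): 0.719653
R_{1,1} = 0.647015 + (0.647015 − 0.328288)/3 = 0.753257
R_{2,1} = 0.719653 + (0.719653 − 0.647015)/3 = 0.743866
R_{2,2} = 0.743866 + (0.743866 − 0.753257)/15 = 0.743240

0.7432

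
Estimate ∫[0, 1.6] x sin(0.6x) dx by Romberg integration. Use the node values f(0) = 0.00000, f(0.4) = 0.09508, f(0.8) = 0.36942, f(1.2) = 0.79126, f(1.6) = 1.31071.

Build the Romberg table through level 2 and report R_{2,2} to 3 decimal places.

0.746

R_{0,0} (trapezoid, 1 panel, h=1.6000): 1.04857
R_{1,0} (trapezoid, 2 panels, h=0.8000): 0.81982
R_{2,0} (trapezoid, 4 panels, h=0.4000): 0.76445
R_{1,1} = 0.81982 + (0.81982 − 1.04857)/3 = 0.74357
R_{2,1} = 0.76445 + (0.76445 − 0.81982)/3 = 0.74599
R_{2,2} = 0.74599 + (0.74599 − 0.74357)/15 = 0.74615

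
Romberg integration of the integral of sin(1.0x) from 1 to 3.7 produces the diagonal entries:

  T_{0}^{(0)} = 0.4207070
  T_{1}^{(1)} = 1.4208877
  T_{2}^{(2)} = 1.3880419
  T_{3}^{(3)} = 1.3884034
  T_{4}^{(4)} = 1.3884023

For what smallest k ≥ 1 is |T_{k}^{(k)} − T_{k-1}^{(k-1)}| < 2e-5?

k = 4

|T_{1}^{(1)} − T_{0}^{(0)}| = 1.0001807 ≥ 2e-5
|T_{2}^{(2)} − T_{1}^{(1)}| = 0.0328458 ≥ 2e-5
|T_{3}^{(3)} − T_{2}^{(2)}| = 0.0003615 ≥ 2e-5
|T_{4}^{(4)} − T_{3}^{(3)}| = 0.0000011 < 2e-5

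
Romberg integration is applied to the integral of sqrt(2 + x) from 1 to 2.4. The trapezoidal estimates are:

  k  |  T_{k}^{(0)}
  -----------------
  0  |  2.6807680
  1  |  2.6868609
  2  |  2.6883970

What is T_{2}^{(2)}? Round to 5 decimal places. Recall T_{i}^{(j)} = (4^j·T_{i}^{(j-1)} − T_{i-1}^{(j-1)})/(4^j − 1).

T_{1}^{(1)} = (4·2.6868609 − 2.6807680) / 3 = 2.6888919
T_{2}^{(1)} = 2.6883970 + (2.6883970 − 2.6868609)/3 = 2.6889090
T_{2}^{(2)} = (16·2.6889090 − 2.6888919) / 15 = 2.6889101

2.68891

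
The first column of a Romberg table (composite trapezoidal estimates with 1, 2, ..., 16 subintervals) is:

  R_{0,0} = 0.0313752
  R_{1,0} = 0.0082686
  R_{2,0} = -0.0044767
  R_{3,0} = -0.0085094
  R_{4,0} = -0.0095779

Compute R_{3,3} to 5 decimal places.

-0.00994

Richardson extrapolation on the trapezoidal column (denominator 4−1=3):
R_{1,1} = (4·0.0082686 − 0.0313752) / 3 = 0.0005664
R_{2,1} = (4·(-0.0044767) − 0.0082686) / 3 = -0.0087251
R_{3,1} = (4·(-0.0085094) − (-0.0044767)) / 3 = -0.0098536
R_{2,2} = -0.0087251 + (-0.0087251 − 0.0005664)/15 = -0.0093445
R_{3,2} = -0.0098536 + (-0.0098536 − (-0.0087251))/15 = -0.0099288
R_{3,3} = -0.0099288 + (-0.0099288 − (-0.0093445))/63 = -0.0099381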